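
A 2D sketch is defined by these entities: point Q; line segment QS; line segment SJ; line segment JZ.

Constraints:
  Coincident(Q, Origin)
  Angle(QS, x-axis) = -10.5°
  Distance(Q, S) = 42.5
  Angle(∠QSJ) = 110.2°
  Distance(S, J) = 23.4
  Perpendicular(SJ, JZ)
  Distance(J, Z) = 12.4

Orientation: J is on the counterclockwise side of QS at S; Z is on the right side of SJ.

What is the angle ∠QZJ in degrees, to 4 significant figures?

36.06°

Q is at the origin; QS runs at -10.5° with length 42.5, so S = 42.5·(cos -10.5°, sin -10.5°) = (41.79, -7.745). ∠QSJ = 110.2°, so SJ runs at -10.5° + (180° − 110.2°) = 59.30° from the x-axis; with |SJ| = 23.4, J = S + 23.4·(cos 59.30°, sin 59.30°) = (53.74, 12.38). SJ is perpendicular to JZ; with |JZ| = 12.4 on the right of SJ, Z = J + 12.4·(0.8599, -0.5105) = (64.40, 6.045). Then cos ∠QZJ = ZQ·ZJ / (|ZQ||ZJ|), giving 36.06°.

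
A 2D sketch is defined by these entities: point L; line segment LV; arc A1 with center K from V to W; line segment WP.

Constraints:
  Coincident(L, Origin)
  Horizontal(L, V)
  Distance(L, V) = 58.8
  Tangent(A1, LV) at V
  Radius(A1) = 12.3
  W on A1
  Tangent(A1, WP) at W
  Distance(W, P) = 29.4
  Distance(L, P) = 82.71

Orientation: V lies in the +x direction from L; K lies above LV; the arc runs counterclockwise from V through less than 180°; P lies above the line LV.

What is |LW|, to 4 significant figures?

72.12

Checks: |KW| = 12.30 ✓; ∠(KW, WP) = 90.00° ✓; |WP| = 29.40 ✓; |LP| = 82.71 ✓.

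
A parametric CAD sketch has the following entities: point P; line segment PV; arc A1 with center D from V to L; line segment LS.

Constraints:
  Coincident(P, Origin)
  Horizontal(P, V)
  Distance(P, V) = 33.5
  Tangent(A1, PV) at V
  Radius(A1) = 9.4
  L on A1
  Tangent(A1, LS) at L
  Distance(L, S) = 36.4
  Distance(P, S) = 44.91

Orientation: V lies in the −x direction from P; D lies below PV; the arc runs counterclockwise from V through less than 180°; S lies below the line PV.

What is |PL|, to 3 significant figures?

43.3

Checks: |DL| = 9.400 ✓; ∠(DL, LS) = 90.00° ✓; |LS| = 36.40 ✓; |PS| = 44.91 ✓.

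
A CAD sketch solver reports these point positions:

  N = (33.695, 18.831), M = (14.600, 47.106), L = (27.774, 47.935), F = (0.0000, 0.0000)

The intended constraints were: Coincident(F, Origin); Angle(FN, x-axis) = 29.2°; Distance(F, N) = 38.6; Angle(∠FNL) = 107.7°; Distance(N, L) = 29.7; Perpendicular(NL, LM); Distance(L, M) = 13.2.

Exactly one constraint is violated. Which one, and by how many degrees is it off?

Perpendicular(NL, LM) — off by 7.90°.

F = (0.00, 0.00) ✓; FN at 29.20° ✓; |FN| = 38.60 ✓; ∠FNL = 107.7° ✓; |NL| = 29.70 ✓; ∠(NL, LM) = 82.10° ✗; |LM| = 13.20 ✓.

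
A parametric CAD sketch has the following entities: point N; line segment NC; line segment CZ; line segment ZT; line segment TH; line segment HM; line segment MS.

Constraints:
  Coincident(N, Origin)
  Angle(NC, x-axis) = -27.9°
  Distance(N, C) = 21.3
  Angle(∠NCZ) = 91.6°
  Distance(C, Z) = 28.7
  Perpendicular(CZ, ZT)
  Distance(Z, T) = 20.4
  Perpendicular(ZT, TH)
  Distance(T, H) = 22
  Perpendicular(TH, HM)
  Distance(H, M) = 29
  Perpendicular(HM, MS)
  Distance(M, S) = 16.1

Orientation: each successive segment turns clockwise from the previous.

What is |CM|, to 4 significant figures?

10.90

N is at the origin; NC runs at -27.9° with length 21.3, so C = (18.82, -9.967). ∠NCZ = 91.6° gives CZ at -116.3° from the x-axis; with |CZ| = 28.7, Z = (6.108, -35.70). The perpendicularity gives ZT at right angles to CZ, so ZT runs at 153.7°; with |ZT| = 20.4, T = (-12.18, -26.66). ZT is perpendicular to TH, so TH runs at 63.70°; with |TH| = 22.0, H = (-2.433, -6.935). TH is perpendicular to HM, so HM runs at -26.30°; with |HM| = 29.0, M = (23.57, -19.78). Then |CM| = |M − C| = 10.90.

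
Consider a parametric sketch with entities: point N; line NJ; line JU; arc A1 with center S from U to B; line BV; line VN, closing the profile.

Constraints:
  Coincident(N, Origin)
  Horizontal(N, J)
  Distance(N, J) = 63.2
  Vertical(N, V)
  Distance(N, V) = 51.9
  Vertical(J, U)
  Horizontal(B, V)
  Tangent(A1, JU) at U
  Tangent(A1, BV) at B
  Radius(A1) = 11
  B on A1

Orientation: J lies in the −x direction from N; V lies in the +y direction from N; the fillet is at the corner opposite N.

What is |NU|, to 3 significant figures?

75.3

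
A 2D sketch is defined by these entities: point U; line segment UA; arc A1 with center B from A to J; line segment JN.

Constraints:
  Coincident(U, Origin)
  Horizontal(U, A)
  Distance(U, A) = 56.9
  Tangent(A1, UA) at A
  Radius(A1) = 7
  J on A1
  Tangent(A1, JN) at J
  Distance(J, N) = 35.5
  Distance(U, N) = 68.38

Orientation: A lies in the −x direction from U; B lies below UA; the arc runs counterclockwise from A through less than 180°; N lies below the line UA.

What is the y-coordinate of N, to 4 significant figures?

-42.99

Checks: |BJ| = 7.000 ✓; ∠(BJ, JN) = 90.00° ✓; |JN| = 35.50 ✓; |UN| = 68.38 ✓.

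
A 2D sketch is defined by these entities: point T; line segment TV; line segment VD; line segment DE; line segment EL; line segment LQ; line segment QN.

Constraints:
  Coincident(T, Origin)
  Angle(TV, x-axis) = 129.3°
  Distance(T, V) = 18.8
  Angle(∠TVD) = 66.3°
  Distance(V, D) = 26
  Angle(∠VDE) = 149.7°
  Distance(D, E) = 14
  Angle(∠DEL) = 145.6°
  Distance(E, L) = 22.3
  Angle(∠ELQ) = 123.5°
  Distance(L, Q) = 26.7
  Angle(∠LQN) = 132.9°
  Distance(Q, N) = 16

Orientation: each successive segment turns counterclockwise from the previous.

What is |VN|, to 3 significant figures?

56.3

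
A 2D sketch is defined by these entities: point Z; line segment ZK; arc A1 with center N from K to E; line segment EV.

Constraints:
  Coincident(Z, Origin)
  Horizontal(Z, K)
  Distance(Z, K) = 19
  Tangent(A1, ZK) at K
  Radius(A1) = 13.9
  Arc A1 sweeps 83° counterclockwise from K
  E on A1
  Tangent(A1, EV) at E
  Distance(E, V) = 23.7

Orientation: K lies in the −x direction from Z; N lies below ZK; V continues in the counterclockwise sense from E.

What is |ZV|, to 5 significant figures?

50.497

Z is at the origin; ZK is horizontal with |ZK| = 19.0 and K on the −x side, so K = (-19.000, 0.0000). The tangent condition forces NK to be normal to ZK, so N = K + (0, -13.9) = (-19.000, -13.900). On A1, K sits at bearing 90° from N; an 83° counterclockwise sweep puts E at bearing 173°, so E = N + 13.9·(cos 173°, sin 173°) = (-32.796, -12.206). Since A1 is tangent to EV there, NE ⟂ EV, so EV runs along (−sin 173°, cos 173°); with |EV| = 23.7, V = (-35.685, -35.729). Then |ZV| = |V − Z| = 50.497.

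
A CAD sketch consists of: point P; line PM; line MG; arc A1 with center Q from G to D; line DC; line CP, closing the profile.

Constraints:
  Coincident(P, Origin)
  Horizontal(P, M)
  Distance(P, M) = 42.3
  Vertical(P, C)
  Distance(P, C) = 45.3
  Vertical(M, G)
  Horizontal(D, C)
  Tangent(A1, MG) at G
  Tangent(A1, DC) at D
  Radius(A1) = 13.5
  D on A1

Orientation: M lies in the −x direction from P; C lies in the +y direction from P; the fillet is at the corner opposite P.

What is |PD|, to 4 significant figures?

53.68

P is at the origin; P and M share the same y with |PM| = 42.3 and M on the −x side, so M = (-42.30, 0.000). PC is vertical with |PC| = 45.3 and C on the +y side, so C = (0.000, 45.30). The virtual corner opposite P is at (-42.30, 45.30). Tangency of A1 to MG means the radius QG is perpendicular to MG and the tangent condition forces QD to be normal to DC, with radius 13.5, so the center Q sits 13.5 in from both sides at Q = (-28.80, 31.80). That places the tangent points at G = (-42.30, 31.80) on MG and D = (-28.80, 45.30) on DC. Then |PD| = |D − P| = 53.68.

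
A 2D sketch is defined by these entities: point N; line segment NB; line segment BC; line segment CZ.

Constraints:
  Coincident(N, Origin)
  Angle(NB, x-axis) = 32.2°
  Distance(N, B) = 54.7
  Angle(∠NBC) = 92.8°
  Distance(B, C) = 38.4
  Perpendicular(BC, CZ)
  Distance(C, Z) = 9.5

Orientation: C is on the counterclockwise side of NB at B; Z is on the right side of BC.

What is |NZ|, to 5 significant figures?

76.159

N is at the origin; NB runs at 32.2° with length 54.7, so B = 54.7·(cos 32.2°, sin 32.2°) = (46.287, 29.148). ∠NBC = 92.8°, so BC runs at 32.2° + (180° − 92.8°) = 119.40° from the x-axis; with |BC| = 38.4, C = B + 38.4·(cos 119.40°, sin 119.40°) = (27.436, 62.603). BC is perpendicular to CZ; with |CZ| = 9.5 on the right of BC, Z = C + 9.5·(0.87121, 0.49090) = (35.713, 67.267). Then |NZ| = |Z − N| = 76.159.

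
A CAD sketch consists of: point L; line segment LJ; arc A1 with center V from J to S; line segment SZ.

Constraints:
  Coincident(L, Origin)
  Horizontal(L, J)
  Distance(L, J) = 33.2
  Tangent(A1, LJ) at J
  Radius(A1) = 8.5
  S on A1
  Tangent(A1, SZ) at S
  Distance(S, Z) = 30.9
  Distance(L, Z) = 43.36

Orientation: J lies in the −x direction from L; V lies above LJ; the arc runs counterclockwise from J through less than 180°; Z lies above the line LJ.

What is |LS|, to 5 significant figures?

25.854

Checks: |VS| = 8.500 ✓; ∠(VS, SZ) = 90.00° ✓; |SZ| = 30.90 ✓; |LZ| = 43.36 ✓.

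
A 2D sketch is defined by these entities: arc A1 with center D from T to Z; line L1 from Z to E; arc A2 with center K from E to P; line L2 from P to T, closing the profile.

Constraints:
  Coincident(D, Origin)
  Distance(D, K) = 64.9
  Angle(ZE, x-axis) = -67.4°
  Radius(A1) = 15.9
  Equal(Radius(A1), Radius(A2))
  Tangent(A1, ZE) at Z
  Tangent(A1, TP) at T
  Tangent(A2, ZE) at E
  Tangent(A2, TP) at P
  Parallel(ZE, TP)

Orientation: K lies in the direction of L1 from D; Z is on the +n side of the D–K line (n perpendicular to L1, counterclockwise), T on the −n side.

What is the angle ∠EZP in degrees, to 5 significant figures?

26.104°

The slot axis is L1's direction at -67.4°, so u = (cos -67.4°, sin -67.4°) = (0.38430, -0.92321) and n = (−sin -67.4°, cos -67.4°) = (0.92321, 0.38430). D is at the origin and K lies 64.9 along u from D, so K = 64.9·u = (24.941, -59.916). Tangency of A1 to both parallel lines with radius 15.9 puts Z and T at D ± 15.9·n: Z = (14.679, 6.1103), T = (-14.679, -6.1103). Equal radii place E and P the same way about K: E = K + 15.9·n = (39.620, -53.806), P = K − 15.9·n = (10.262, -66.027). Then cos ∠EZP = ZE·ZP / (|ZE||ZP|), giving 26.104°.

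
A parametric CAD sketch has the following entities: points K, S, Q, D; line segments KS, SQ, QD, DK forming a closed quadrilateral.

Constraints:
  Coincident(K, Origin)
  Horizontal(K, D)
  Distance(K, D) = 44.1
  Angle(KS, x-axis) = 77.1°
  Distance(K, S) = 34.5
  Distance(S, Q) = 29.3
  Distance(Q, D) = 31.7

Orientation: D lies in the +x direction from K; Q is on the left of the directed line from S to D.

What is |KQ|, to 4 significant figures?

48.08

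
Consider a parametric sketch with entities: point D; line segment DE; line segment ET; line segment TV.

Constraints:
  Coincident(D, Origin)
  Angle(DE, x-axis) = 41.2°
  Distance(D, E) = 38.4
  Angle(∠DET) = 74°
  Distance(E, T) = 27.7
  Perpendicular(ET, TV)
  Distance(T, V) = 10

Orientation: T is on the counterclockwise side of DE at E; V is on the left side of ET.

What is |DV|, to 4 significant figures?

31.89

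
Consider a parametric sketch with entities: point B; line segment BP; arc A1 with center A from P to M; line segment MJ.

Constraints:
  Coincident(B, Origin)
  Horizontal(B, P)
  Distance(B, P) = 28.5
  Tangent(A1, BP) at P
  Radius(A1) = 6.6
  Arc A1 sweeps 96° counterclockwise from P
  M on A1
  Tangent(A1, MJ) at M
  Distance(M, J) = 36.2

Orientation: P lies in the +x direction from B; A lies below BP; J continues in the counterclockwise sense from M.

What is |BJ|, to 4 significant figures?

50.36

B is at the origin; BP is horizontal with |BP| = 28.5 and P on the +x side, so P = (28.50, 0.000). The tangent condition forces AP to be normal to BP, so A = P + (0, -6.6) = (28.50, -6.600). On A1, P sits at bearing 90° from A; a 96° counterclockwise sweep puts M at bearing 186°, so M = A + 6.6·(cos 186°, sin 186°) = (21.94, -7.290). A1 meets MJ tangentially, so AM is at right angles to MJ, so MJ runs along (−sin 186°, cos 186°); with |MJ| = 36.2, J = (25.72, -43.29). Then |BJ| = |J − B| = 50.36.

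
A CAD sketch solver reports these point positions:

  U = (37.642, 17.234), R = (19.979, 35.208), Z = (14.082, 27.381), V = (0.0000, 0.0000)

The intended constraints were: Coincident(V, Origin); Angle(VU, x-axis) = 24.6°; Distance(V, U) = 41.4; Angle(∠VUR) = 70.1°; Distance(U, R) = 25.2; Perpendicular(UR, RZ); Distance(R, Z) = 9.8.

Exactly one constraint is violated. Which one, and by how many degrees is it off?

Perpendicular(UR, RZ) — off by 8.50°.

V = (0.00, 0.00) ✓; VU at 24.60° ✓; |VU| = 41.40 ✓; ∠VUR = 70.10° ✓; |UR| = 25.20 ✓; ∠(UR, RZ) = 98.50° ✗; |RZ| = 9.800 ✓.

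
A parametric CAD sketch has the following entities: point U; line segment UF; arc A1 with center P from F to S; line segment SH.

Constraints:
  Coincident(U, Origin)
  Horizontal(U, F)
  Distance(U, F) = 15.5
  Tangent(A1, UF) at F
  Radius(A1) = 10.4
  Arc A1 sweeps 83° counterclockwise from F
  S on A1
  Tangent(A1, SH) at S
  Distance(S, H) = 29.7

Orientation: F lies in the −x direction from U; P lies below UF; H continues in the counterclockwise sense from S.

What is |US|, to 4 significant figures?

27.39

U is at the origin; U and F share the same y with |UF| = 15.5 and F on the −x side, so F = (-15.50, 0.000). Since A1 is tangent to UF there, PF ⟂ UF, so P = F + (0, -10.4) = (-15.50, -10.40). On A1, F sits at bearing 90° from P; an 83° counterclockwise sweep puts S at bearing 173°, so S = P + 10.4·(cos 173°, sin 173°) = (-25.82, -9.133). Then |US| = |S − U| = 27.39.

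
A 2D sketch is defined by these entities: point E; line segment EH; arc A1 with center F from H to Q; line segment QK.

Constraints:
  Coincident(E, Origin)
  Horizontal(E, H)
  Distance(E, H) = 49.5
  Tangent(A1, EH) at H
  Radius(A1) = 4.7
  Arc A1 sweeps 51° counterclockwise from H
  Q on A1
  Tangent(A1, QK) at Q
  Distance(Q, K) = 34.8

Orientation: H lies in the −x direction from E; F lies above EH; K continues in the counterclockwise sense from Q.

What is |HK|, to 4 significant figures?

38.49

E is at the origin; E and H share the same y with |EH| = 49.5 and H on the −x side, so H = (-49.50, 0.000). Since A1 is tangent to EH there, FH ⟂ EH, so F = H + (0, 4.7) = (-49.50, 4.700). On A1, H sits at bearing -90° from F; a 51° counterclockwise sweep puts Q at bearing -39°, so Q = F + 4.7·(cos -39°, sin -39°) = (-45.85, 1.742). The tangent condition forces FQ to be normal to QK, so QK runs along (−sin -39°, cos -39°); with |QK| = 34.8, K = (-23.95, 28.79). Then |HK| = |K − H| = 38.49.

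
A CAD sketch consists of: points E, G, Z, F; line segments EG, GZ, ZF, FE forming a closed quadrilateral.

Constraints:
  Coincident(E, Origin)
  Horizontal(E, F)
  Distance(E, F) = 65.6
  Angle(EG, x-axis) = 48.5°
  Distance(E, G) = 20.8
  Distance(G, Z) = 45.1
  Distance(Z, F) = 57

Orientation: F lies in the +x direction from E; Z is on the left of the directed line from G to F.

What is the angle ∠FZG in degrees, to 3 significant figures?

62.7°

E is at the origin; E and F share the same y with |EF| = 65.6 and F in +x, so F = (65.6, 0). EG runs at 48.5° with |EG| = 20.8, so G = (13.8, 15.6). Z is determined by |GZ| = 45.1 and |ZF| = 57.0 together: it lies at the intersection of circle(G, 45.1) and circle(F, 57.0). With |GF| = 54.1, the foot of the radical line on GF is 15.8 from G and the perpendicular offset is √(45.1² − 15.8²) = 42.2. Taking the left-of-GF solution: Z = (41.1, 51.5).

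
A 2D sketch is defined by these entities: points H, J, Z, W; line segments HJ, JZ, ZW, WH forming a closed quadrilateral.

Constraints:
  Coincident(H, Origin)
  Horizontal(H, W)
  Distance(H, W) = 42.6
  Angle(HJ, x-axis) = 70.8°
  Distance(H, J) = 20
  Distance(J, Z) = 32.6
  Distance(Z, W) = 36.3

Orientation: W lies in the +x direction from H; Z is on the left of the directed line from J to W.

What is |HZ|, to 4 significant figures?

49.57

H is at the origin; H and W share the same y with |HW| = 42.6 and W in +x, so W = (42.6, 0). HJ runs at 70.8° with |HJ| = 20.0, so J = (6.577, 18.89). Z is determined by |JZ| = 32.6 and |ZW| = 36.3 together: it lies at the intersection of circle(J, 32.6) and circle(W, 36.3). With |JW| = 40.67, the foot of the radical line on JW is 17.20 from J and the perpendicular offset is √(32.6² − 17.20²) = 27.69. Taking the left-of-JW solution: Z = (34.67, 35.42).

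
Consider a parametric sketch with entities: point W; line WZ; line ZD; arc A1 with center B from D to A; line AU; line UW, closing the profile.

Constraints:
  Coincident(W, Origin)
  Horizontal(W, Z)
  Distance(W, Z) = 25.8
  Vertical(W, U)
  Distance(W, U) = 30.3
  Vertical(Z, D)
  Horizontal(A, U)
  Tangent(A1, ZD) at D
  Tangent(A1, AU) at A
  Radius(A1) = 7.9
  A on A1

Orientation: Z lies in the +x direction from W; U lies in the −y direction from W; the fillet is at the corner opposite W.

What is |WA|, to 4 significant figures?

35.19

W is at the origin; WZ is horizontal with |WZ| = 25.8 and Z on the +x side, so Z = (25.80, 0.000). WU is vertical with |WU| = 30.3 and U on the −y side, so U = (0.000, -30.30). The virtual corner opposite W is at (25.80, -30.30). The tangent condition forces BD to be normal to ZD and the tangent condition forces BA to be normal to AU, with radius 7.9, so the center B sits 7.9 in from both sides at B = (17.90, -22.40). That places the tangent points at D = (25.80, -22.40) on ZD and A = (17.90, -30.30) on AU. Then |WA| = |A − W| = 35.19.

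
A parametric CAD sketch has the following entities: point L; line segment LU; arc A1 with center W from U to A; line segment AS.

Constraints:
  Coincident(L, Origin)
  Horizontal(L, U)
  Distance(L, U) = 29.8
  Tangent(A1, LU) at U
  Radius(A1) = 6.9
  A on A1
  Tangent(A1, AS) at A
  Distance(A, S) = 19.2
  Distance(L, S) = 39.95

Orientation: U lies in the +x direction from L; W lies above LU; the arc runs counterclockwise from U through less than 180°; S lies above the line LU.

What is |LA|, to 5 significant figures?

37.427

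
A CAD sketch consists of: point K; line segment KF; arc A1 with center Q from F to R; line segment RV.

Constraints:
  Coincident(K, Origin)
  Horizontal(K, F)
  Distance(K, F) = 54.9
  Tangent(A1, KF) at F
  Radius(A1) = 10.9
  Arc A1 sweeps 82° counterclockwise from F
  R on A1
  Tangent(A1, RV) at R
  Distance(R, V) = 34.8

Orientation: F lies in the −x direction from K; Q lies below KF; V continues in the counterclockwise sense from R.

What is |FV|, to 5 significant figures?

46.549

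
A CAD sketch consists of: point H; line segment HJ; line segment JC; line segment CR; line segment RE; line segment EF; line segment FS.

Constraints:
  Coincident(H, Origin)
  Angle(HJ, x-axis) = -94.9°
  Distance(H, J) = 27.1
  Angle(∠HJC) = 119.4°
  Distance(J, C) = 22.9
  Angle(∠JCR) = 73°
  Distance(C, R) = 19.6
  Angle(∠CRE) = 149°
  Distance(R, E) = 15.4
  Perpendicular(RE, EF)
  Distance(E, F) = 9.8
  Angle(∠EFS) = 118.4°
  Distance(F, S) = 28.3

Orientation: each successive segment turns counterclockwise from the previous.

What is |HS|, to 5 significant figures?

35.985

The perpendicularity gives EF at right angles to RE, so EF runs at -166.30°; with |EF| = 9.8, F = (9.2629, -8.5515). ∠EFS = 118.4° gives FS at -104.70° from the x-axis; with |FS| = 28.3, S = (2.0816, -35.925). Then |HS| = |S − H| = 35.985.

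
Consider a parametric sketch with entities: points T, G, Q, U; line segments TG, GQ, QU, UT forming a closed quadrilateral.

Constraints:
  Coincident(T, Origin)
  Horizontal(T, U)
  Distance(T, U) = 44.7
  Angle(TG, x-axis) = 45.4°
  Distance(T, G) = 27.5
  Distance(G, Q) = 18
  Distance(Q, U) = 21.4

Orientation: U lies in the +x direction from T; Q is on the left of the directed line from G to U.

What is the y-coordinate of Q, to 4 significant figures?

20.08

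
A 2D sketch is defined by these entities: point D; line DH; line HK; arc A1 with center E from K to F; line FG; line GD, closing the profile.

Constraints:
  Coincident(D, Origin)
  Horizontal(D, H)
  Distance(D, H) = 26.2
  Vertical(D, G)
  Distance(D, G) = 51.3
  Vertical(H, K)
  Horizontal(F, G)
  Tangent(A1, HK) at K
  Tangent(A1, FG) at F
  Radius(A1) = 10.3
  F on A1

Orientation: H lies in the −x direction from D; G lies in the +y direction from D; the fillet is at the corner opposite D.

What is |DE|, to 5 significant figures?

43.975

D is at the origin; DH is horizontal with |DH| = 26.2 and H on the −x side, so H = (-26.200, 0.0000). DG is vertical with |DG| = 51.3 and G on the +y side, so G = (0.0000, 51.300). The virtual corner opposite D is at (-26.200, 51.300). Since A1 is tangent to HK there, EK ⟂ HK and tangency of A1 to FG means the radius EF is perpendicular to FG, with radius 10.3, so the center E sits 10.3 in from both sides at E = (-15.900, 41.000). Then |DE| = |E − D| = 43.975.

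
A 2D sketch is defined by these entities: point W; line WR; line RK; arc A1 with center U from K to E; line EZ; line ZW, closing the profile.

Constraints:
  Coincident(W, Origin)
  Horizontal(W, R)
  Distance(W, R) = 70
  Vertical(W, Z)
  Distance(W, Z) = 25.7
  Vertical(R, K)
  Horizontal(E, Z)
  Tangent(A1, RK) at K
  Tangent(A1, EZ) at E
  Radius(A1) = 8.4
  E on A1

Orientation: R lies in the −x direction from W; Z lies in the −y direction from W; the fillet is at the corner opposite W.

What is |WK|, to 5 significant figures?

72.106

W is at the origin; W and R share the same y with |WR| = 70.0 and R on the −x side, so R = (-70.000, 0.0000). W and Z share the same x with |WZ| = 25.7 and Z on the −y side, so Z = (0.0000, -25.700). The virtual corner opposite W is at (-70.000, -25.700). Since A1 is tangent to RK there, UK ⟂ RK and the tangent condition forces UE to be normal to EZ, with radius 8.4, so the center U sits 8.4 in from both sides at U = (-61.600, -17.300). That places the tangent points at K = (-70.000, -17.300) on RK and E = (-61.600, -25.700) on EZ. Then |WK| = |K − W| = 72.106.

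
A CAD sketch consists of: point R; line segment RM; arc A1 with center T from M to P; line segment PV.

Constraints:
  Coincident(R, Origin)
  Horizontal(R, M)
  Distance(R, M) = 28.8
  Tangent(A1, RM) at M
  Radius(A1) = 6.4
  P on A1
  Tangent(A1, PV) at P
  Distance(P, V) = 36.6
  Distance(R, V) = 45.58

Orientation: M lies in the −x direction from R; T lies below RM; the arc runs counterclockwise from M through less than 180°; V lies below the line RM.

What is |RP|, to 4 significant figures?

35.74

Checks: |TP| = 6.400 ✓; ∠(TP, PV) = 90.00° ✓; |PV| = 36.60 ✓; |RV| = 45.58 ✓.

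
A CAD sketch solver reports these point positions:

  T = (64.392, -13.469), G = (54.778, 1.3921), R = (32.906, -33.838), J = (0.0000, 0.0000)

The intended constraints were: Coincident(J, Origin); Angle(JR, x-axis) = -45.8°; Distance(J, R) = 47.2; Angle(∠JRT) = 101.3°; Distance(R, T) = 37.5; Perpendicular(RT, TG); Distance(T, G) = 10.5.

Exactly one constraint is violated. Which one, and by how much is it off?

Distance(T, G) = 10.5 — off by 7.20.

J = (0.00, 0.00) ✓; JR at -45.80° ✓; |JR| = 47.20 ✓; ∠JRT = 101.3° ✓; |RT| = 37.50 ✓; ∠(RT, TG) = 90.00° ✓; |TG| = 17.70 ✗.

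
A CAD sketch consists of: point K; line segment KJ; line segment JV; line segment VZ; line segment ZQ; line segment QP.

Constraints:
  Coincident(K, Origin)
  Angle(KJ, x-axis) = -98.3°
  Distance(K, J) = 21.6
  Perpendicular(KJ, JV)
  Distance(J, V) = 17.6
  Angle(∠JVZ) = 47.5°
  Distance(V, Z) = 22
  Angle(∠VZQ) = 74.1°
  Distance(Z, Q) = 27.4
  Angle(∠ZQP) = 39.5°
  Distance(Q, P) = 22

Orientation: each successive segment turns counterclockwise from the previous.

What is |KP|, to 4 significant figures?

23.47

K is at the origin; KJ runs at -98.3° with length 21.6, so J = (-3.118, -21.37). KJ ⟂ JV, so JV runs at -8.300°; with |JV| = 17.6, V = (14.30, -23.91). ∠JVZ = 47.5° gives VZ at 124.2° from the x-axis; with |VZ| = 22.0, Z = (1.932, -5.719). ∠VZQ = 74.1° gives ZQ at -129.9° from the x-axis; with |ZQ| = 27.4, Q = (-15.64, -26.74). ∠ZQP = 39.5° gives QP at 10.60° from the x-axis; with |QP| = 22.0, P = (5.981, -22.69). Then |KP| = |P − K| = 23.47.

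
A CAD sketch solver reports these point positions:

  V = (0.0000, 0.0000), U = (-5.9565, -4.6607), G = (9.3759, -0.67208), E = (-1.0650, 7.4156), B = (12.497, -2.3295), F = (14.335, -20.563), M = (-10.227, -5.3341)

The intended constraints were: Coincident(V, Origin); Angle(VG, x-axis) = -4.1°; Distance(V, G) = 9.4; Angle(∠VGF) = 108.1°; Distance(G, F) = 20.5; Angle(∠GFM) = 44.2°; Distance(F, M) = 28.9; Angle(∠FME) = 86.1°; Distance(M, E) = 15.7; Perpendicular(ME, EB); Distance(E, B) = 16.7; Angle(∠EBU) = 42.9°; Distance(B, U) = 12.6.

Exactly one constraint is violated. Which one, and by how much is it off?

Distance(B, U) = 12.6 — off by 6.00.

V = (0.00, 0.00) ✓; VG at -4.100° ✓; |VG| = 9.400 ✓; ∠VGF = 108.1° ✓; |GF| = 20.50 ✓; ∠GFM = 44.20° ✓; |FM| = 28.90 ✓; ∠FME = 86.10° ✓; |ME| = 15.70 ✓; ∠(ME, EB) = 90.00° ✓; |EB| = 16.70 ✓; ∠EBU = 42.90° ✓; |BU| = 18.60 ✗.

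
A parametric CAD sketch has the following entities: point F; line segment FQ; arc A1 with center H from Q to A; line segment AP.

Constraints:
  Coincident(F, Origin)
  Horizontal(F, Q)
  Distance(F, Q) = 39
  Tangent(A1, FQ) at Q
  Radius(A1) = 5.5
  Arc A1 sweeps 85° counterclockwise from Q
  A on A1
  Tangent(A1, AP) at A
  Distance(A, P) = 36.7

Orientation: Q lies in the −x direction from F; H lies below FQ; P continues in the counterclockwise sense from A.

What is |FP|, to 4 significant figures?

63.26

F is at the origin; FQ is horizontal with |FQ| = 39.0 and Q on the −x side, so Q = (-39.00, 0.000). Tangency of A1 to FQ means the radius HQ is perpendicular to FQ, so H = Q + (0, -5.5) = (-39.00, -5.500). On A1, Q sits at bearing 90° from H; an 85° counterclockwise sweep puts A at bearing 175°, so A = H + 5.5·(cos 175°, sin 175°) = (-44.48, -5.021). The tangent condition forces HA to be normal to AP, so AP runs along (−sin 175°, cos 175°); with |AP| = 36.7, P = (-47.68, -41.58). Then |FP| = |P − F| = 63.26.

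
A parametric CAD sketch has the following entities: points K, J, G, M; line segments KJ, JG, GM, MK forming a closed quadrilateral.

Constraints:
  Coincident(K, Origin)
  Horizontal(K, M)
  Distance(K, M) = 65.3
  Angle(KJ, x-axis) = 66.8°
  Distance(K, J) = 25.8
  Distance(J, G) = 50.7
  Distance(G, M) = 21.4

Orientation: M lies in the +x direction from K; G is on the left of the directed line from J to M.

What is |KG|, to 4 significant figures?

64.29

K is at the origin; K and M share the same y with |KM| = 65.3 and M in +x, so M = (65.3, 0). KJ runs at 66.8° with |KJ| = 25.8, so J = (10.16, 23.71). G is determined by |JG| = 50.7 and |GM| = 21.4 together: it lies at the intersection of circle(J, 50.7) and circle(M, 21.4). With |JM| = 60.02, the foot of the radical line on JM is 47.61 from J and the perpendicular offset is √(50.7² − 47.61²) = 17.43. Taking the left-of-JM solution: G = (60.79, 20.92).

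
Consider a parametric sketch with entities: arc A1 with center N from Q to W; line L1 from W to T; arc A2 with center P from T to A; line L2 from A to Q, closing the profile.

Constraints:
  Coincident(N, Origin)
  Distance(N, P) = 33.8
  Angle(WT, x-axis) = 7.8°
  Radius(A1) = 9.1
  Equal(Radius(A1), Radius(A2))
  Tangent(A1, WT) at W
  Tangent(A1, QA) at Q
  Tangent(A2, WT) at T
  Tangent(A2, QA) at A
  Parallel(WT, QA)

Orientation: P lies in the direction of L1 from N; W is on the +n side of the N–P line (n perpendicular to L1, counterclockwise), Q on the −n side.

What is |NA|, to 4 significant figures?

35.00

The slot axis is L1's direction at 7.8°, so u = (cos 7.8°, sin 7.8°) = (0.9907, 0.1357) and n = (−sin 7.8°, cos 7.8°) = (-0.1357, 0.9907). N is at the origin and P lies 33.8 along u from N, so P = 33.8·u = (33.49, 4.587). Tangency of A1 to both parallel lines with radius 9.1 puts W and Q at N ± 9.1·n: W = (-1.235, 9.016), Q = (1.235, -9.016). Equal radii place T and A the same way about P: T = P + 9.1·n = (32.25, 13.60), A = P − 9.1·n = (34.72, -4.429). Then |NA| = |A − N| = 35.00.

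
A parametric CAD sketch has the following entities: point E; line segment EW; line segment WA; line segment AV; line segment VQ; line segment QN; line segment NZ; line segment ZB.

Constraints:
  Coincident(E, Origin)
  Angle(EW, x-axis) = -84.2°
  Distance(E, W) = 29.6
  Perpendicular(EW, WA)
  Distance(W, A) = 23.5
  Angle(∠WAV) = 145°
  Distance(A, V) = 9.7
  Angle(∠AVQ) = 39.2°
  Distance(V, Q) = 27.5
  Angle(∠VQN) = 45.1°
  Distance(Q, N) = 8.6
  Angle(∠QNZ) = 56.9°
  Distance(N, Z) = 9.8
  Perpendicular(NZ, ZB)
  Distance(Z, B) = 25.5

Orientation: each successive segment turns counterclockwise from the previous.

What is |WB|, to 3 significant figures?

21.4

E is at the origin; EW runs at -84.2° with length 29.6, so W = (2.99, -29.4). The perpendicularity gives WA at right angles to EW, so WA runs at 5.80°; with |WA| = 23.5, A = (26.4, -27.1). ∠WAV = 145.0° gives AV at 40.8° from the x-axis; with |AV| = 9.7, V = (33.7, -20.7). ∠AVQ = 39.2° gives VQ at -178° from the x-axis; with |VQ| = 27.5, Q = (6.22, -21.5). ∠VQN = 45.1° gives QN at -43.5° from the x-axis; with |QN| = 8.6, N = (12.5, -27.4). ∠QNZ = 56.9° gives NZ at 79.6° from the x-axis; with |NZ| = 9.8, Z = (14.2, -17.8). NZ is perpendicular to ZB, so ZB runs at 170°; with |ZB| = 25.5, B = (-10.8, -13.2). Then |WB| = |B − W| = 21.4.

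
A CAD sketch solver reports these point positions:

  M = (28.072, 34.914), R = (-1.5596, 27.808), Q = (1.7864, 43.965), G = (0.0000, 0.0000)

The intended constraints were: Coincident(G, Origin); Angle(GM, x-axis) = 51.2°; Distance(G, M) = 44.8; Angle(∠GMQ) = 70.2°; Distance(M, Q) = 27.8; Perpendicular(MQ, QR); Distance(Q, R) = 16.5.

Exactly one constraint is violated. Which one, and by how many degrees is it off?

Perpendicular(MQ, QR) — off by 7.30°.

G = (0.00, 0.00) ✓; GM at 51.20° ✓; |GM| = 44.80 ✓; ∠GMQ = 70.20° ✓; |MQ| = 27.80 ✓; ∠(MQ, QR) = 97.30° ✗; |QR| = 16.50 ✓.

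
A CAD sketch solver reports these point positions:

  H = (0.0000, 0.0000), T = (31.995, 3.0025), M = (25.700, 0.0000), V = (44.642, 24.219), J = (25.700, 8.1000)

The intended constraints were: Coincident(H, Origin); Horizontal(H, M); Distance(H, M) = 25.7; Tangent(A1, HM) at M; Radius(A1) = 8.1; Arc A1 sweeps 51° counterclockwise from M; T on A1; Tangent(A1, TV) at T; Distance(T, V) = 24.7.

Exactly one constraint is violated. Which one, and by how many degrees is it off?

Tangent(A1, TV) at T — off by 8.20°.

H = (0.00, 0.00) ✓; H.y = 0.00, M.y = 0.00 ✓; |HM| = 25.70 ✓; ∠(JM, MH) = 90.00° ✓; |JM| = 8.100 ✓; bearing(J→T) − bearing(J→M) = 51.00° ✓; |JT| = 8.100 ✓; ∠(JT, TV) = 81.80° ✗; |TV| = 24.70 ✓.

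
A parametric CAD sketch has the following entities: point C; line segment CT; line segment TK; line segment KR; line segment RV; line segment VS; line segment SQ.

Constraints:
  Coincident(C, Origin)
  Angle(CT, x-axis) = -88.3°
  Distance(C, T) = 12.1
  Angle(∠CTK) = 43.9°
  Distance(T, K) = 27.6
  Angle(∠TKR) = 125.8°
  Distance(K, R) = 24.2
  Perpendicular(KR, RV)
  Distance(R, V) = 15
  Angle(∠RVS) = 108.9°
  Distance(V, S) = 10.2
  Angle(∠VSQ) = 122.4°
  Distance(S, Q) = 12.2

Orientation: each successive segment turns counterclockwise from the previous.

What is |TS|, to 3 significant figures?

31.0

C is at the origin; CT runs at -88.3° with length 12.1, so T = (0.359, -12.1). ∠CTK = 43.9° gives TK at 47.8° from the x-axis; with |TK| = 27.6, K = (18.9, 8.35). ∠TKR = 125.8° gives KR at 102° from the x-axis; with |KR| = 24.2, R = (13.9, 32.0). KR ⟂ RV, so RV runs at -168°; with |RV| = 15.0, V = (-0.805, 28.9). ∠RVS = 108.9° gives VS at -96.9° from the x-axis; with |VS| = 10.2, S = (-2.03, 18.8). Then |TS| = |S − T| = 31.0.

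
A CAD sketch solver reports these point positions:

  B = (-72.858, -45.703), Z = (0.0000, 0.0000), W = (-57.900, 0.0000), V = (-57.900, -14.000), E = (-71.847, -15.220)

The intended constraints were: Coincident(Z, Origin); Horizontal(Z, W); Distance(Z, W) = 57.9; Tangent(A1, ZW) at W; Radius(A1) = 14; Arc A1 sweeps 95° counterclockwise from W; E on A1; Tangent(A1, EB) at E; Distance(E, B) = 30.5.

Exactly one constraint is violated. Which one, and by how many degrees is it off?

Tangent(A1, EB) at E — off by 6.90°.

Z = (0.00, 0.00) ✓; Z.y = 0.00, W.y = 0.00 ✓; |ZW| = 57.90 ✓; ∠(VW, WZ) = 90.00° ✓; |VW| = 14.00 ✓; bearing(V→E) − bearing(V→W) = 95.00° ✓; |VE| = 14.00 ✓; ∠(VE, EB) = 96.90° ✗; |EB| = 30.50 ✓.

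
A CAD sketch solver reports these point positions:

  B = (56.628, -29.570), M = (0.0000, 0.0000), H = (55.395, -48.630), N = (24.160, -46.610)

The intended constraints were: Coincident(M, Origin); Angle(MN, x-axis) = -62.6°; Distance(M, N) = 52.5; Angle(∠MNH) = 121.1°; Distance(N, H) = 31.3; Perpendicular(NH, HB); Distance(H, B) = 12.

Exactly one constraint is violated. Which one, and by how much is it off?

Distance(H, B) = 12 — off by 7.10.

M = (0.00, 0.00) ✓; MN at -62.60° ✓; |MN| = 52.50 ✓; ∠MNH = 121.1° ✓; |NH| = 31.30 ✓; ∠(NH, HB) = 90.00° ✓; |HB| = 19.10 ✗.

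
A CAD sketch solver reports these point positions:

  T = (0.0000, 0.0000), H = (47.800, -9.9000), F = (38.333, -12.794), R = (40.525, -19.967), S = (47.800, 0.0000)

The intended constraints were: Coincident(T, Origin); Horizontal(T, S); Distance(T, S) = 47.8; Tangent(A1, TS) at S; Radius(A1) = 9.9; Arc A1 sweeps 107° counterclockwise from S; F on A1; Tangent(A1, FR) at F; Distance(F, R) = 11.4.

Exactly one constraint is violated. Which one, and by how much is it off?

Distance(F, R) = 11.4 — off by 3.90.

T = (0.00, 0.00) ✓; T.y = 0.00, S.y = 0.00 ✓; |TS| = 47.80 ✓; ∠(HS, ST) = 90.00° ✓; |HS| = 9.900 ✓; bearing(H→F) − bearing(H→S) = 107.0° ✓; |HF| = 9.899 ✓; ∠(HF, FR) = 90.01° ✓; |FR| = 7.500 ✗.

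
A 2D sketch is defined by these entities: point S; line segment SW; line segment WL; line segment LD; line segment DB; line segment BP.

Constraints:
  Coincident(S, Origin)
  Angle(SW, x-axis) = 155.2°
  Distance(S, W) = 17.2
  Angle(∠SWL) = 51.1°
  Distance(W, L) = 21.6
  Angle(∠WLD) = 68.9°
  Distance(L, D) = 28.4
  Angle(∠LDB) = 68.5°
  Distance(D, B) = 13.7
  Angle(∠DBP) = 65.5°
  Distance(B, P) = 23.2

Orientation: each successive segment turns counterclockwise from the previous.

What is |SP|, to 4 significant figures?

12.95

S is at the origin; SW runs at 155.2° with length 17.2, so W = (-15.61, 7.215). ∠SWL = 51.1° gives WL at -75.90° from the x-axis; with |WL| = 21.6, L = (-10.35, -13.73). ∠WLD = 68.9° gives LD at 35.20° from the x-axis; with |LD| = 28.4, D = (12.86, 2.636). ∠LDB = 68.5° gives DB at 146.7° from the x-axis; with |DB| = 13.7, B = (1.405, 10.16). ∠DBP = 65.5° gives BP at -98.80° from the x-axis; with |BP| = 23.2, P = (-2.145, -12.77). Then |SP| = |P − S| = 12.95.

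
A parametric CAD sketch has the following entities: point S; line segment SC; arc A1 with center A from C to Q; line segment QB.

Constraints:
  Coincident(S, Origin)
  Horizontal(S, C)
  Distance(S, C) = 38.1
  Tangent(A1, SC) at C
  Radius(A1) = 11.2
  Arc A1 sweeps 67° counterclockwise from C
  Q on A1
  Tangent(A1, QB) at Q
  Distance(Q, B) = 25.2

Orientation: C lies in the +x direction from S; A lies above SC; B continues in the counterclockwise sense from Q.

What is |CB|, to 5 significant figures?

36.159

On A1, C sits at bearing -90° from A; a 67° counterclockwise sweep puts Q at bearing -23°, so Q = A + 11.2·(cos -23°, sin -23°) = (48.410, 6.8238). The tangent condition forces AQ to be normal to QB, so QB runs along (−sin -23°, cos -23°); with |QB| = 25.2, B = (58.256, 30.021). Then |CB| = |B − C| = 36.159.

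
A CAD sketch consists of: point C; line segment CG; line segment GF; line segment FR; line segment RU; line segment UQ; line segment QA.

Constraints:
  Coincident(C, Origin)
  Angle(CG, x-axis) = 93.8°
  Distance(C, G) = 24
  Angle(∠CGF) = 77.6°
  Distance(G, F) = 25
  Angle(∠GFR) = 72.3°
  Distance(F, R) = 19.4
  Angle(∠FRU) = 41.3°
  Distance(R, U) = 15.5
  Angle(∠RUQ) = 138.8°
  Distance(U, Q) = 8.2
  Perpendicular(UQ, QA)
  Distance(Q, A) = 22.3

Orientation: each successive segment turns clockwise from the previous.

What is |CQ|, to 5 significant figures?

28.850

C is at the origin; CG runs at 93.8° with length 24.0, so G = (-1.5906, 23.947). ∠CGF = 77.6° gives GF at -8.6000° from the x-axis; with |GF| = 25.0, F = (23.128, 20.209). ∠GFR = 72.3° gives FR at -116.30° from the x-axis; with |FR| = 19.4, R = (14.533, 2.8170). ∠FRU = 41.3° gives RU at 105.00° from the x-axis; with |RU| = 15.5, U = (10.521, 17.789). ∠RUQ = 138.8° gives UQ at 63.800° from the x-axis; with |UQ| = 8.2, Q = (14.141, 25.146). Then |CQ| = |Q − C| = 28.850.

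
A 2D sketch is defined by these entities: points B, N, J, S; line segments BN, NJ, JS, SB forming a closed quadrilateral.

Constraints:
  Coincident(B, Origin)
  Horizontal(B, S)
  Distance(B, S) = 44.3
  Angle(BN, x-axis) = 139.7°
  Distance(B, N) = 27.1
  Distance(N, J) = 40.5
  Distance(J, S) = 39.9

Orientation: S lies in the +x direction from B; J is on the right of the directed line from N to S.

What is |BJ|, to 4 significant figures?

14.12

Checks: |NJ| = 40.50 ✓; |JS| = 39.90 ✓.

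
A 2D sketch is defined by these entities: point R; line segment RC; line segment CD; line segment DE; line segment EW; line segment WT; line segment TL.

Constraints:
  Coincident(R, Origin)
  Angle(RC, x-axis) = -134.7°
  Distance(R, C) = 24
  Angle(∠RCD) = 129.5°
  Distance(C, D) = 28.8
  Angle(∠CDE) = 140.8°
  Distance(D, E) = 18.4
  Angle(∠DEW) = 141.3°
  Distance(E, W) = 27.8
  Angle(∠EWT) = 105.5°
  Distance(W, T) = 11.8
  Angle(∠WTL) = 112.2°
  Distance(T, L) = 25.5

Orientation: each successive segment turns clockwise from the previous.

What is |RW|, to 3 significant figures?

67.3

R is at the origin; RC runs at -134.7° with length 24.0, so C = (-16.9, -17.1). ∠RCD = 129.5° gives CD at 175° from the x-axis; with |CD| = 28.8, D = (-45.6, -14.4). ∠CDE = 140.8° gives DE at 136° from the x-axis; with |DE| = 18.4, E = (-58.7, -1.58). ∠DEW = 141.3° gives EW at 96.9° from the x-axis; with |EW| = 27.8, W = (-62.0, 26.0). Then |RW| = |W − R| = 67.3.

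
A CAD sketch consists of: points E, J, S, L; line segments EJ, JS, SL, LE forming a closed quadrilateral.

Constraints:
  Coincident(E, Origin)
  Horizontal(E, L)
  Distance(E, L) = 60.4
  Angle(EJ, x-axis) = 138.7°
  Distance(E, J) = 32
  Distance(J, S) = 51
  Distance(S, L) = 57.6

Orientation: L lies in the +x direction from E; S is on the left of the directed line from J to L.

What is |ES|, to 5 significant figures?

48.293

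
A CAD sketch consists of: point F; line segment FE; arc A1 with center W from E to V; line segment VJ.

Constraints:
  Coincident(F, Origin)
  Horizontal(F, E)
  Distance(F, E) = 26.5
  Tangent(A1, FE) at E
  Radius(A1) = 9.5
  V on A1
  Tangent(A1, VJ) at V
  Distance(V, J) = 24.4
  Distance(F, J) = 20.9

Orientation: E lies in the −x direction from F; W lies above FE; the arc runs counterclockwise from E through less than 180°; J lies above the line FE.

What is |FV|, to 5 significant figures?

19.820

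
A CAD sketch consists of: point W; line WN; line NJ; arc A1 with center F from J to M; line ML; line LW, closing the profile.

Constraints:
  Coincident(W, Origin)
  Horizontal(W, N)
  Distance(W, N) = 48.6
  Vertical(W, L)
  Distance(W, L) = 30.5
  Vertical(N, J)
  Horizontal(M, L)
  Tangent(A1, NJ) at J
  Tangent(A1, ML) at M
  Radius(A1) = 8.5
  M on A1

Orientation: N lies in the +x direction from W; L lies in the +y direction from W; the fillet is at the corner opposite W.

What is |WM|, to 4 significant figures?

50.38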